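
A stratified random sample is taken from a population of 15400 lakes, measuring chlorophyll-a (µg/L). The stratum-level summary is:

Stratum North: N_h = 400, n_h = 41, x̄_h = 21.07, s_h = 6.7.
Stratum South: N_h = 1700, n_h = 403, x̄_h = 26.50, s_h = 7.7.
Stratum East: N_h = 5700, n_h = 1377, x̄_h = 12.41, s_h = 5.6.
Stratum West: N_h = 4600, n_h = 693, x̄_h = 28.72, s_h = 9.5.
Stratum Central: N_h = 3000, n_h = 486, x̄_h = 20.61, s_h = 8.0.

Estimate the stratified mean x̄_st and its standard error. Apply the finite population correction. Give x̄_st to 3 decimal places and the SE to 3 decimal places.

x̄_st ≈ 20.660, SE ≈ 0.136

x̄_st = Σ W_h x̄_h = (400·21.07 + 1700·26.50 + 5700·12.41 + 4600·28.72 + 3000·20.61)/15400 = 20.65955
V̂(x̄_st) = Σ W_h² (1 − n_h/N_h) s_h²/n_h, with W_h = N_h/N and N = 15400:
  stratum North: (400/15400)²·(1 − 41/400)·6.7²/41 = 0.000662947
  stratum South: (1700/15400)²·(1 − 403/1700)·7.7²/403 = 0.0013678
  stratum East: (5700/15400)²·(1 − 1377/5700)·5.6²/1377 = 0.00236625
  stratum West: (4600/15400)²·(1 − 693/4600)·9.5²/693 = 0.00986901
  stratum Central: (3000/15400)²·(1 − 486/3000)·8.0²/486 = 0.00418783
V̂(x̄_st) = 0.0184538
SE(x̄_st) = √0.0184538 = 0.135845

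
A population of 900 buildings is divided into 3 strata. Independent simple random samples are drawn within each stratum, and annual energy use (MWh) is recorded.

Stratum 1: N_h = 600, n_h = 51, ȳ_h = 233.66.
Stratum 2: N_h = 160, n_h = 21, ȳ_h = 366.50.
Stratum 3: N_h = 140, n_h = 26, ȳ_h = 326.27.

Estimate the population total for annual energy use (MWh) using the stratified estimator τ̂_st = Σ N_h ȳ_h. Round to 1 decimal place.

τ̂_st ≈ 244513.8

τ̂_st = Σ N_h ȳ_h = 600·233.66 + 160·366.50 + 140·326.27 = 244513.8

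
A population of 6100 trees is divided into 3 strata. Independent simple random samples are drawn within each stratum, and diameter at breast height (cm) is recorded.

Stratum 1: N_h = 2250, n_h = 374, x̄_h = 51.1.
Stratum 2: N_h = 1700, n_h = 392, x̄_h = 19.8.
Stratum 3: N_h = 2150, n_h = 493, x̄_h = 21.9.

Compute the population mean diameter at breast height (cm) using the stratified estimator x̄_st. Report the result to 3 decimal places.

N = Σ N_h = 6100. Stratum weights W_h = N_h/N.
x̄_st = (2250·51.1 + 1700·19.8 + 2150·21.9) / 6100 = 32.08525

x̄_st ≈ 32.085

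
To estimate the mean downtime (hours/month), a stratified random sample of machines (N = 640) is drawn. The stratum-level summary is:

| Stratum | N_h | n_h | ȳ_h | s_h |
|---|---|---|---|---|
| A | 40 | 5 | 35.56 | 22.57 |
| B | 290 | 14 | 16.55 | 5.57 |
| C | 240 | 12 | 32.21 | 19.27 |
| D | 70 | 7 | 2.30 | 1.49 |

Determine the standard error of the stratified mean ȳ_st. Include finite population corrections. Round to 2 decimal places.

SE(ȳ_st) ≈ 2.22

V̂(ȳ_st) = Σ W_h² (1 − n_h/N_h) s_h²/n_h, with W_h = N_h/N and N = 640:
  stratum A: (40/640)²·(1 − 5/40)·22.57²/5 = 0.348226
  stratum B: (290/640)²·(1 − 14/290)·5.57²/14 = 0.433041
  stratum C: (240/640)²·(1 − 12/240)·19.27²/12 = 4.13398
  stratum D: (70/640)²·(1 − 7/70)·1.49²/7 = 0.0034147
V̂(ȳ_st) = 4.91866
SE(ȳ_st) = √4.91866 = 2.21781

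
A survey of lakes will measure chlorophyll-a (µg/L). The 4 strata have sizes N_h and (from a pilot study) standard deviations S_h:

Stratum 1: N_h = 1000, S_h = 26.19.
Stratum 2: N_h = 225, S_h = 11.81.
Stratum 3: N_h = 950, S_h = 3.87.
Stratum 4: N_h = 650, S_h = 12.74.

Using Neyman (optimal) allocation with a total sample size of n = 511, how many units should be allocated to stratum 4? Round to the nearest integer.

104

Neyman allocation: n_h = n · N_h S_h / Σ N_i S_i, with n = 511.
  stratum 1: N_h·S_h = 1000·26.19 = 26190.00
  stratum 2: N_h·S_h = 225·11.81 = 2657.25
  stratum 3: N_h·S_h = 950·3.87 = 3676.50
  stratum 4: N_h·S_h = 650·12.74 = 8281.00
Σ N_h S_h = 40804.75
n for stratum 4 = 511·8281.00/40804.75 = 103.703 → 104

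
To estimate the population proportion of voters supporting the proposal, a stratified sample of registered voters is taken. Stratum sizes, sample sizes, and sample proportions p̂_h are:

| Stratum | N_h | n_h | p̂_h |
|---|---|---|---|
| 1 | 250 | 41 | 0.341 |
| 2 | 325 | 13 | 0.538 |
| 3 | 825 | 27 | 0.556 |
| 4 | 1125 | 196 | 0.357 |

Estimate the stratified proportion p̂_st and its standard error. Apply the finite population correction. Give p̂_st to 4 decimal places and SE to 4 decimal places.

N = 2525; stratum weights W_h = N_h/N.
p̂_st = Σ W_h p̂_h = (250·0.341 + 325·0.538 + 825·0.556 + 1125·0.357)/2525 = 0.44373
V̂(p̂_st) = Σ W_h² (1 − n_h/N_h) p̂_h(1−p̂_h)/(n_h−1):
  stratum 1: (250/2525)²·(1 − 41/250)·0.341·0.659/40 = 4.60408e-05
  stratum 2: (325/2525)²·(1 − 13/325)·0.538·0.462/12 = 0.000329426
  stratum 3: (825/2525)²·(1 − 27/825)·0.556·0.444/26 = 0.000980434
  stratum 4: (1125/2525)²·(1 − 196/1125)·0.357·0.643/195 = 0.00019297
V̂(p̂_st) = 0.00154887; SE = √V̂ = 0.0393557

p̂_st ≈ 0.4437, SE ≈ 0.0394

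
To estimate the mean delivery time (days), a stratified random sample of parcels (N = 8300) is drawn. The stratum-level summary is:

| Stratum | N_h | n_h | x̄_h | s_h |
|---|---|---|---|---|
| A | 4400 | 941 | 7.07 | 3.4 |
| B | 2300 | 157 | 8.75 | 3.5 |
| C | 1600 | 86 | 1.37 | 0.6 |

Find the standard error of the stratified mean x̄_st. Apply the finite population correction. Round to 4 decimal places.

SE(x̄_st) ≈ 0.0919

V̂(x̄_st) = Σ W_h² (1 − n_h/N_h) s_h²/n_h, with W_h = N_h/N and N = 8300:
  stratum A: (4400/8300)²·(1 − 941/4400)·3.4²/941 = 0.00271403
  stratum B: (2300/8300)²·(1 − 157/2300)·3.5²/157 = 0.00558252
  stratum C: (1600/8300)²·(1 − 86/1600)·0.6²/86 = 0.000147195
V̂(x̄_st) = 0.00844375
SE(x̄_st) = √0.00844375 = 0.0918899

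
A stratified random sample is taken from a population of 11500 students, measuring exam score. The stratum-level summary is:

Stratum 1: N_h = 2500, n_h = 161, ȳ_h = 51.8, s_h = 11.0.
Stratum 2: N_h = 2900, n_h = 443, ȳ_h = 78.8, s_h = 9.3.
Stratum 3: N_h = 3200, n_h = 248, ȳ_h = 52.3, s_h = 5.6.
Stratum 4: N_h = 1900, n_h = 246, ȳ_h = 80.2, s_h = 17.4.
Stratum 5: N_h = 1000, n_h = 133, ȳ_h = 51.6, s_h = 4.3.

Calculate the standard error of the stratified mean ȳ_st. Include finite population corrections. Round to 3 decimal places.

V̂(ȳ_st) = Σ W_h² (1 − n_h/N_h) s_h²/n_h, with W_h = N_h/N and N = 11500:
  stratum 1: (2500/11500)²·(1 − 161/2500)·11.0²/161 = 0.0332303
  stratum 2: (2900/11500)²·(1 − 443/2900)·9.3²/443 = 0.0105189
  stratum 3: (3200/11500)²·(1 − 248/3200)·5.6²/248 = 0.00903223
  stratum 4: (1900/11500)²·(1 − 246/1900)·17.4²/246 = 0.0292453
  stratum 5: (1000/11500)²·(1 − 133/1000)·4.3²/133 = 0.000911399
V̂(ȳ_st) = 0.0829381
SE(ȳ_st) = √0.0829381 = 0.28799

SE(ȳ_st) ≈ 0.288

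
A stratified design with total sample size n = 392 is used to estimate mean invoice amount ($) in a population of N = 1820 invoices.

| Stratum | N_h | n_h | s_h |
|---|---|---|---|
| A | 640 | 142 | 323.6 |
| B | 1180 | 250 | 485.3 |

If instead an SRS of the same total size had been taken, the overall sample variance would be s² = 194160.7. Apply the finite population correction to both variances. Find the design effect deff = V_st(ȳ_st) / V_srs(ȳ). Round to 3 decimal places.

deff ≈ 0.986

V̂(ȳ_st) = Σ W_h² (1 − n_h/N_h) s_h²/n_h, with W_h = N_h/N and N = 1820:
  stratum A: (640/1820)²·(1 − 142/640)·323.6²/142 = 70.957
  stratum B: (1180/1820)²·(1 − 250/1180)·485.3²/250 = 312.106
V_st = 383.063
V_srs = (1 − 392/1820)·194160.7/392 = 388.626
deff = V_st / V_srs = 383.063/388.626 = 0.9857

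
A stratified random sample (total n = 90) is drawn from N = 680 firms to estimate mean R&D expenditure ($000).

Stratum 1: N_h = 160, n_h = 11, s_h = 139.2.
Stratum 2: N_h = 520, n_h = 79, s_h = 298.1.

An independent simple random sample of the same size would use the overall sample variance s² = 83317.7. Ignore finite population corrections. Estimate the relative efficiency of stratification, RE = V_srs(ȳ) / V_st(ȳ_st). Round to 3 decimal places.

V̂(ȳ_st) = Σ W_h² s_h²/n_h, with W_h = N_h/N and N = 680:
  stratum 1: (160/680)²·139.2²/11 = 97.5232
  stratum 2: (520/680)²·298.1²/79 = 657.788
V_st = 755.311
V_srs = s²/n = 83317.7/90 = 925.752
Relative efficiency = V_srs / V_st = 925.752/755.311 = 1.2257

RE ≈ 1.226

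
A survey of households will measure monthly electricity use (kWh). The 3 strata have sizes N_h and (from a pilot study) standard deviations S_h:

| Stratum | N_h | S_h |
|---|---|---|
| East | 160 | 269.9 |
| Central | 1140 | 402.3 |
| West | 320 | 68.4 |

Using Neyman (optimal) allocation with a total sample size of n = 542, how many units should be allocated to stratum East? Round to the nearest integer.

45

Neyman allocation: n_h = n · N_h S_h / Σ N_i S_i, with n = 542.
  stratum East: N_h·S_h = 160·269.9 = 43184.00
  stratum Central: N_h·S_h = 1140·402.3 = 458622.00
  stratum West: N_h·S_h = 320·68.4 = 21888.00
Σ N_h S_h = 523694.00
n for stratum East = 542·43184.00/523694.00 = 44.694 → 45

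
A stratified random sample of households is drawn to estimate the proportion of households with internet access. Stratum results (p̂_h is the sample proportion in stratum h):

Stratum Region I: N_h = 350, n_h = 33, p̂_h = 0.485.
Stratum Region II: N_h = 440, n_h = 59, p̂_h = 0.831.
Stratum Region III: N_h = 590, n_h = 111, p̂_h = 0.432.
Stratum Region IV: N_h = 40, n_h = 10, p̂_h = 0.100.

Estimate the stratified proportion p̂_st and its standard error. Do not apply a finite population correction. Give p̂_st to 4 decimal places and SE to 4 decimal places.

N = 1420; stratum weights W_h = N_h/N.
p̂_st = Σ W_h p̂_h = (350·0.485 + 440·0.831 + 590·0.432 + 40·0.100)/1420 = 0.55935
V̂(p̂_st) = Σ W_h² p̂_h(1−p̂_h)/(n_h−1):
  stratum Region I: (350/1420)²·0.485·0.515/32 = 0.000474197
  stratum Region II: (440/1420)²·0.831·0.169/58 = 0.000232481
  stratum Region III: (590/1420)²·0.432·0.568/110 = 0.000385094
  stratum Region IV: (40/1420)²·0.100·0.900/9 = 7.93493e-06
V̂(p̂_st) = 0.00109971; SE = √V̂ = 0.0331618

p̂_st ≈ 0.5593, SE ≈ 0.0332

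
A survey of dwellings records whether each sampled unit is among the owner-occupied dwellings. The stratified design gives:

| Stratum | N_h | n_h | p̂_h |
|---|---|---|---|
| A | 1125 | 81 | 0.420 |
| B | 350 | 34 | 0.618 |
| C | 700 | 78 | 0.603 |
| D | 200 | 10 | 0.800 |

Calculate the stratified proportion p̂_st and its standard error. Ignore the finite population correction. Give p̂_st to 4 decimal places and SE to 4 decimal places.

N = 2375; stratum weights W_h = N_h/N.
p̂_st = Σ W_h p̂_h = (1125·0.420 + 350·0.618 + 700·0.603 + 200·0.800)/2375 = 0.53512
V̂(p̂_st) = Σ W_h² p̂_h(1−p̂_h)/(n_h−1):
  stratum A: (1125/2375)²·0.420·0.580/80 = 0.000683227
  stratum B: (350/2375)²·0.618·0.382/33 = 0.000155363
  stratum C: (700/2375)²·0.603·0.397/77 = 0.000270076
  stratum D: (200/2375)²·0.800·0.200/9 = 0.00012607
V̂(p̂_st) = 0.00123474; SE = √V̂ = 0.0351388

p̂_st ≈ 0.5351, SE ≈ 0.0351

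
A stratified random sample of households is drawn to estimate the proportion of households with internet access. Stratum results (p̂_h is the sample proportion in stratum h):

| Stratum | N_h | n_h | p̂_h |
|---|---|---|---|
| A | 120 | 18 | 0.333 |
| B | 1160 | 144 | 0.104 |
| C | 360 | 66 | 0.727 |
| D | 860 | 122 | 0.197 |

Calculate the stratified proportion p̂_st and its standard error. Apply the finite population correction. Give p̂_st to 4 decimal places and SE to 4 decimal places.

p̂_st ≈ 0.2367, SE ≈ 0.0182

N = 2500; stratum weights W_h = N_h/N.
p̂_st = Σ W_h p̂_h = (120·0.333 + 1160·0.104 + 360·0.727 + 860·0.197)/2500 = 0.23670
V̂(p̂_st) = Σ W_h² (1 − n_h/N_h) p̂_h(1−p̂_h)/(n_h−1):
  stratum A: (120/2500)²·(1 − 18/120)·0.333·0.667/17 = 2.55872e-05
  stratum B: (1160/2500)²·(1 − 144/1160)·0.104·0.896/143 = 0.000122879
  stratum C: (360/2500)²·(1 − 66/360)·0.727·0.273/65 = 5.17075e-05
  stratum D: (860/2500)²·(1 − 122/860)·0.197·0.803/121 = 0.000132761
V̂(p̂_st) = 0.000332935; SE = √V̂ = 0.0182465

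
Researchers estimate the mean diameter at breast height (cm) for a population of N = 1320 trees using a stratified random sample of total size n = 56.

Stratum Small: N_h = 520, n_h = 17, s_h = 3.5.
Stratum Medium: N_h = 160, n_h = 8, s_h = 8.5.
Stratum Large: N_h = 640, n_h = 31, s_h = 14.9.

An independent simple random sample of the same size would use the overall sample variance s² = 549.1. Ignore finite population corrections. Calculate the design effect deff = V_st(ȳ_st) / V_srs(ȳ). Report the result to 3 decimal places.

V̂(ȳ_st) = Σ W_h² s_h²/n_h, with W_h = N_h/N and N = 1320:
  stratum Small: (520/1320)²·3.5²/17 = 0.111827
  stratum Medium: (160/1320)²·8.5²/8 = 0.132691
  stratum Large: (640/1320)²·14.9²/31 = 1.68354
V_st = 1.92806
V_srs = s²/n = 549.1/56 = 9.80536
deff = V_st / V_srs = 1.92806/9.80536 = 0.1966

deff ≈ 0.197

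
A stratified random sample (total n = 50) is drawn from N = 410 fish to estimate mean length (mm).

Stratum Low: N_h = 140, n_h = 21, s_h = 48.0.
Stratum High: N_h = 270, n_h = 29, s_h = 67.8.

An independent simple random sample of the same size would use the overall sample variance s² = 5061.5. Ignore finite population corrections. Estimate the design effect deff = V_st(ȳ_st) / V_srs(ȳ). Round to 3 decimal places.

deff ≈ 0.805

V̂(ȳ_st) = Σ W_h² s_h²/n_h, with W_h = N_h/N and N = 410:
  stratum Low: (140/410)²·48.0²/21 = 12.7924
  stratum High: (270/410)²·67.8²/29 = 68.7418
V_st = 81.5342
V_srs = s²/n = 5061.5/50 = 101.23
deff = V_st / V_srs = 81.5342/101.23 = 0.8054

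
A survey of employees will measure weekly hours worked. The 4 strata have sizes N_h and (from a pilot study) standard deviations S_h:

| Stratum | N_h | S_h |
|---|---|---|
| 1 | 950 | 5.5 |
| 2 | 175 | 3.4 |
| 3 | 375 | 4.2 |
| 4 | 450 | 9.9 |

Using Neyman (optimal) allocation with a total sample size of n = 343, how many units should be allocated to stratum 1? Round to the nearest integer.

151

Neyman allocation: n_h = n · N_h S_h / Σ N_i S_i, with n = 343.
  stratum 1: N_h·S_h = 950·5.5 = 5225.00
  stratum 2: N_h·S_h = 175·3.4 = 595.00
  stratum 3: N_h·S_h = 375·4.2 = 1575.00
  stratum 4: N_h·S_h = 450·9.9 = 4455.00
Σ N_h S_h = 11850.00
n for stratum 1 = 343·5225.00/11850.00 = 151.238 → 151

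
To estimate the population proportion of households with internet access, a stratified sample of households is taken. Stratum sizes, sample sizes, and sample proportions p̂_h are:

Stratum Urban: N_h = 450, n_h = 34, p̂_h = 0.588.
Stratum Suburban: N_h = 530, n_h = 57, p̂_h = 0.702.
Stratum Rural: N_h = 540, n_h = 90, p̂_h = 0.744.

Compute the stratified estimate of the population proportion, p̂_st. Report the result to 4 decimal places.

N = 1520; stratum weights W_h = N_h/N.
p̂_st = Σ W_h p̂_h = (450·0.588 + 530·0.702 + 540·0.744)/1520 = 0.68317

p̂_st ≈ 0.6832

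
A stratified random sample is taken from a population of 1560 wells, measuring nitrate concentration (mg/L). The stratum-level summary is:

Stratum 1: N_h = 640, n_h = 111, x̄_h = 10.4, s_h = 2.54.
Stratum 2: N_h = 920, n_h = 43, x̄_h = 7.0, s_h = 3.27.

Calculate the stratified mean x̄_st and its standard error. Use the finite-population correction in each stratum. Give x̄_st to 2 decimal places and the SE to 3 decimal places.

x̄_st = Σ W_h x̄_h = (640·10.4 + 920·7.0)/1560 = 8.39487
V̂(x̄_st) = Σ W_h² (1 − n_h/N_h) s_h²/n_h, with W_h = N_h/N and N = 1560:
  stratum 1: (640/1560)²·(1 − 111/640)·2.54²/111 = 0.00808595
  stratum 2: (920/1560)²·(1 − 43/920)·3.27²/43 = 0.0824452
V̂(x̄_st) = 0.0905311
SE(x̄_st) = √0.0905311 = 0.300884

x̄_st ≈ 8.39, SE ≈ 0.301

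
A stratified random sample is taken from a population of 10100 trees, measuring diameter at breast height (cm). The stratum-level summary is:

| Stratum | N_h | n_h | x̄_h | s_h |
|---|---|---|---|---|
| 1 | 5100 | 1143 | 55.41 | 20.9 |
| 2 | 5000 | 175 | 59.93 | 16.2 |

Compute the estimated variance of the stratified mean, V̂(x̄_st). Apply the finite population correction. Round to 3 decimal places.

V̂(x̄_st) ≈ 0.430

V̂(x̄_st) = Σ W_h² (1 − n_h/N_h) s_h²/n_h, with W_h = N_h/N and N = 10100:
  stratum 1: (5100/10100)²·(1 − 1143/5100)·20.9²/1143 = 0.0756031
  stratum 2: (5000/10100)²·(1 − 175/5000)·16.2²/175 = 0.354664
V̂(x̄_st) = 0.430267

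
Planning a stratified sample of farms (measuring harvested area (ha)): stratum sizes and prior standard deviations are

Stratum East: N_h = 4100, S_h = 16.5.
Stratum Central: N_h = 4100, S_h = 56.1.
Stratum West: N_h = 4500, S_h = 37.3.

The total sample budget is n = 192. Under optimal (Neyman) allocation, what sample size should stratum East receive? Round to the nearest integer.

Neyman allocation: n_h = n · N_h S_h / Σ N_i S_i, with n = 192.
  stratum East: N_h·S_h = 4100·16.5 = 67650.00
  stratum Central: N_h·S_h = 4100·56.1 = 230010.00
  stratum West: N_h·S_h = 4500·37.3 = 167850.00
Σ N_h S_h = 465510.00
n for stratum East = 192·67650.00/465510.00 = 27.902 → 28

28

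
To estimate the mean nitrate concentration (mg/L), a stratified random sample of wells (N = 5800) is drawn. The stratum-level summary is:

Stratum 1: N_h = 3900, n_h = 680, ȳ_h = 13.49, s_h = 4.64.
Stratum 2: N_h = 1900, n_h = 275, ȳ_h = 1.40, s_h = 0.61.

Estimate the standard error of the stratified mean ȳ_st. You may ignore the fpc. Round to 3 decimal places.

V̂(ȳ_st) = Σ W_h² s_h²/n_h, with W_h = N_h/N and N = 5800:
  stratum 1: (3900/5800)²·4.64²/680 = 0.0143153
  stratum 2: (1900/5800)²·0.61²/275 = 0.000145204
V̂(ȳ_st) = 0.0144605
SE(ȳ_st) = √0.0144605 = 0.120252

SE(ȳ_st) ≈ 0.120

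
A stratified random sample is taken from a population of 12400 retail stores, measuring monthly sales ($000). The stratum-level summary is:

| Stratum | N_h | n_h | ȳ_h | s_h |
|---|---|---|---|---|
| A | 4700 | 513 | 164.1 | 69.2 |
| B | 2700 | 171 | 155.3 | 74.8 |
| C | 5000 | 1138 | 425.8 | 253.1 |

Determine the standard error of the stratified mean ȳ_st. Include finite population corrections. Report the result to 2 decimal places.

SE(ȳ_st) ≈ 3.12

V̂(ȳ_st) = Σ W_h² (1 − n_h/N_h) s_h²/n_h, with W_h = N_h/N and N = 12400:
  stratum A: (4700/12400)²·(1 − 513/4700)·69.2²/513 = 1.19468
  stratum B: (2700/12400)²·(1 − 171/2700)·74.8²/171 = 1.45304
  stratum C: (5000/12400)²·(1 − 1138/5000)·253.1²/1138 = 7.06937
V̂(ȳ_st) = 9.71709
SE(ȳ_st) = √9.71709 = 3.11722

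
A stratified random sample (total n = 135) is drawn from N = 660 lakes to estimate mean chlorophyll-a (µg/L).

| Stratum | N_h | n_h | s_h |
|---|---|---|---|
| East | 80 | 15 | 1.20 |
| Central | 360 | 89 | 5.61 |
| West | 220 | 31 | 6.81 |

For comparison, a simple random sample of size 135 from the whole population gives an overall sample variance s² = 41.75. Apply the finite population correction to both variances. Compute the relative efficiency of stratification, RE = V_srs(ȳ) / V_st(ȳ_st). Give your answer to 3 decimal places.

V̂(ȳ_st) = Σ W_h² (1 − n_h/N_h) s_h²/n_h, with W_h = N_h/N and N = 660:
  stratum East: (80/660)²·(1 − 15/80)·1.20²/15 = 0.00114601
  stratum Central: (360/660)²·(1 − 89/360)·5.61²/89 = 0.079199
  stratum West: (220/660)²·(1 − 31/220)·6.81²/31 = 0.1428
V_st = 0.223145
V_srs = (1 − 135/660)·41.75/135 = 0.246002
Relative efficiency = V_srs / V_st = 0.246002/0.223145 = 1.1024

RE ≈ 1.102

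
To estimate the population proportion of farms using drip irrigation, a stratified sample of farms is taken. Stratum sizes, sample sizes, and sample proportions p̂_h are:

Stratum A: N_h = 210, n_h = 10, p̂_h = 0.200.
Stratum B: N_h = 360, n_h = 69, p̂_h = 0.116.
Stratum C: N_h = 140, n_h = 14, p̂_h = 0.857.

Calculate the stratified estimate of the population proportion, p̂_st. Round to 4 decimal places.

p̂_st ≈ 0.2870

N = 710; stratum weights W_h = N_h/N.
p̂_st = Σ W_h p̂_h = (210·0.200 + 360·0.116 + 140·0.857)/710 = 0.28696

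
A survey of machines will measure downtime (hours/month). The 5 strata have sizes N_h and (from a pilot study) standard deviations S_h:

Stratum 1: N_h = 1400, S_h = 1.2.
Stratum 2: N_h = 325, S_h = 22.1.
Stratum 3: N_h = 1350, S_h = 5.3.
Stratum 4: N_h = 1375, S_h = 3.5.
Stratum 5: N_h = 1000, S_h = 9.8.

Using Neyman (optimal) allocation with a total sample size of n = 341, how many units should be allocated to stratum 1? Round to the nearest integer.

Neyman allocation: n_h = n · N_h S_h / Σ N_i S_i, with n = 341.
  stratum 1: N_h·S_h = 1400·1.2 = 1680.00
  stratum 2: N_h·S_h = 325·22.1 = 7182.50
  stratum 3: N_h·S_h = 1350·5.3 = 7155.00
  stratum 4: N_h·S_h = 1375·3.5 = 4812.50
  stratum 5: N_h·S_h = 1000·9.8 = 9800.00
Σ N_h S_h = 30630.00
n for stratum 1 = 341·1680.00/30630.00 = 18.703 → 19

19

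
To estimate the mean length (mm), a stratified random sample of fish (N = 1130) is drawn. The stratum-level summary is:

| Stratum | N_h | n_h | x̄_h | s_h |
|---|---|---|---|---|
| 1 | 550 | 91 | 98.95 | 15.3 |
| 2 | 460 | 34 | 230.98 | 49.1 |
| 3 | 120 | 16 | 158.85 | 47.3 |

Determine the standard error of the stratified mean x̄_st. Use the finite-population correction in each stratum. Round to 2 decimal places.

SE(x̄_st) ≈ 3.57

V̂(x̄_st) = Σ W_h² (1 − n_h/N_h) s_h²/n_h, with W_h = N_h/N and N = 1130:
  stratum 1: (550/1130)²·(1 − 91/550)·15.3²/91 = 0.508581
  stratum 2: (460/1130)²·(1 − 34/460)·49.1²/34 = 10.8816
  stratum 3: (120/1130)²·(1 − 16/120)·47.3²/16 = 1.36666
V̂(x̄_st) = 12.7569
SE(x̄_st) = √12.7569 = 3.57168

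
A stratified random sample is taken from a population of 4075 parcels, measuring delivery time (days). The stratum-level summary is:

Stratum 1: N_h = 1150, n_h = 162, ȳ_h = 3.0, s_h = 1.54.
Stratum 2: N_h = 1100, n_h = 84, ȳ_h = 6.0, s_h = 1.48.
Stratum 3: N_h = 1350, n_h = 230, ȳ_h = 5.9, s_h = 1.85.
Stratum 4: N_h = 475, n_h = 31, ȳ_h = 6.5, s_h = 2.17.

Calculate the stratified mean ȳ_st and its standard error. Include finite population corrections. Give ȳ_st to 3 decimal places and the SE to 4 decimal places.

ȳ_st ≈ 5.179, SE ≈ 0.0777

ȳ_st = Σ W_h ȳ_h = (1150·3.0 + 1100·6.0 + 1350·5.9 + 475·6.5)/4075 = 5.17853
V̂(ȳ_st) = Σ W_h² (1 − n_h/N_h) s_h²/n_h, with W_h = N_h/N and N = 4075:
  stratum 1: (1150/4075)²·(1 − 162/1150)·1.54²/162 = 0.00100167
  stratum 2: (1100/4075)²·(1 − 84/1100)·1.48²/84 = 0.00175499
  stratum 3: (1350/4075)²·(1 − 230/1350)·1.85²/230 = 0.00135492
  stratum 4: (475/4075)²·(1 − 31/475)·2.17²/31 = 0.00192921
V̂(ȳ_st) = 0.00604079
SE(ȳ_st) = √0.00604079 = 0.0777225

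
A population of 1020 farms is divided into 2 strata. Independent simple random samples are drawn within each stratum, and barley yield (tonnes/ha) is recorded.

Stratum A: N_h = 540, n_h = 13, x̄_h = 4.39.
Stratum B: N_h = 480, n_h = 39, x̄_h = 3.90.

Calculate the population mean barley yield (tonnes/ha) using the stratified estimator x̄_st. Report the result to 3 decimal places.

x̄_st ≈ 4.159

N = Σ N_h = 1020. Stratum weights W_h = N_h/N.
x̄_st = (540·4.39 + 480·3.90) / 1020 = 4.15941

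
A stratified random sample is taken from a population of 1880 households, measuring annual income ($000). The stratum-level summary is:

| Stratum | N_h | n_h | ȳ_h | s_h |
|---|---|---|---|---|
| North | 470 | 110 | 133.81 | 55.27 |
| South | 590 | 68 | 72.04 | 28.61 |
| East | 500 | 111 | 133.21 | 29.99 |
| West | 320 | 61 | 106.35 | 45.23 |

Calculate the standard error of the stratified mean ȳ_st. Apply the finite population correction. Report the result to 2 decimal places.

V̂(ȳ_st) = Σ W_h² (1 − n_h/N_h) s_h²/n_h, with W_h = N_h/N and N = 1880:
  stratum North: (470/1880)²·(1 − 110/470)·55.27²/110 = 1.32945
  stratum South: (590/1880)²·(1 − 68/590)·28.61²/68 = 1.0489
  stratum East: (500/1880)²·(1 − 111/500)·29.99²/111 = 0.445896
  stratum West: (320/1880)²·(1 − 61/320)·45.23²/61 = 0.786425
V̂(ȳ_st) = 3.61067
SE(ȳ_st) = √3.61067 = 1.90018

SE(ȳ_st) ≈ 1.90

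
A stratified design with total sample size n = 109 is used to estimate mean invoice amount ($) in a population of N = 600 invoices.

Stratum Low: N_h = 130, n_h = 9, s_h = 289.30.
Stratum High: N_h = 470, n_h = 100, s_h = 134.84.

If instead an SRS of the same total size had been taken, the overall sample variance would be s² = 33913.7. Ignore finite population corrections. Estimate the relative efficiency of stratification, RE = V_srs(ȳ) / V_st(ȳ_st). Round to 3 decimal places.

RE ≈ 0.568

V̂(ȳ_st) = Σ W_h² s_h²/n_h, with W_h = N_h/N and N = 600:
  stratum Low: (130/600)²·289.30²/9 = 436.555
  stratum High: (470/600)²·134.84²/100 = 111.566
V_st = 548.12
V_srs = s²/n = 33913.7/109 = 311.135
Relative efficiency = V_srs / V_st = 311.135/548.12 = 0.5676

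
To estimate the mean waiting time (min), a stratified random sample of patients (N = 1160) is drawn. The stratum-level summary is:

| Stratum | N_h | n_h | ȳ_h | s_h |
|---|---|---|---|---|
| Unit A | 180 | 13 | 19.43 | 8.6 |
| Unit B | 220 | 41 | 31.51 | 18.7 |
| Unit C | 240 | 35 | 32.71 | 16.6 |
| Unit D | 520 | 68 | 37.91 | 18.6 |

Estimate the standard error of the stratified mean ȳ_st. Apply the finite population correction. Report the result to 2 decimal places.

V̂(ȳ_st) = Σ W_h² (1 − n_h/N_h) s_h²/n_h, with W_h = N_h/N and N = 1160:
  stratum Unit A: (180/1160)²·(1 − 13/180)·8.6²/13 = 0.127094
  stratum Unit B: (220/1160)²·(1 − 41/220)·18.7²/41 = 0.249608
  stratum Unit C: (240/1160)²·(1 − 35/240)·16.6²/35 = 0.287871
  stratum Unit D: (520/1160)²·(1 − 68/520)·18.6²/68 = 0.888675
V̂(ȳ_st) = 1.55325
SE(ȳ_st) = √1.55325 = 1.24629

SE(ȳ_st) ≈ 1.25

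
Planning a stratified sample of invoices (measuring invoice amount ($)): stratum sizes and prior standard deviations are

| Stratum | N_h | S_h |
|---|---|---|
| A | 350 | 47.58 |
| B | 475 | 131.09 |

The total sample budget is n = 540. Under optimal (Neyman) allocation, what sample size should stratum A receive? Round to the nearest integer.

114

Neyman allocation: n_h = n · N_h S_h / Σ N_i S_i, with n = 540.
  stratum A: N_h·S_h = 350·47.58 = 16653.00
  stratum B: N_h·S_h = 475·131.09 = 62267.75
Σ N_h S_h = 78920.75
n for stratum A = 540·16653.00/78920.75 = 113.945 → 114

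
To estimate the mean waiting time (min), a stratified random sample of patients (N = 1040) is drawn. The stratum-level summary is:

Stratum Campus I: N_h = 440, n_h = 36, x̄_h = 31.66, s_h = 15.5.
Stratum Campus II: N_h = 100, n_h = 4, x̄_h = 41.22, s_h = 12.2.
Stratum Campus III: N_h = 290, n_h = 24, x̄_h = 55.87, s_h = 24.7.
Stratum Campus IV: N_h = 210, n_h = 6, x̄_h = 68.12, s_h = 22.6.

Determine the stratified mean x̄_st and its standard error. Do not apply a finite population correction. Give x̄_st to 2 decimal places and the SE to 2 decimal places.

x̄_st = Σ W_h x̄_h = (440·31.66 + 100·41.22 + 290·55.87 + 210·68.12)/1040 = 46.69221
V̂(x̄_st) = Σ W_h² s_h²/n_h, with W_h = N_h/N and N = 1040:
  stratum Campus I: (440/1040)²·15.5²/36 = 1.19454
  stratum Campus II: (100/1040)²·12.2²/4 = 0.344027
  stratum Campus III: (290/1040)²·24.7²/24 = 1.97657
  stratum Campus IV: (210/1040)²·22.6²/6 = 3.47086
V̂(x̄_st) = 6.986
SE(x̄_st) = √6.986 = 2.6431

x̄_st ≈ 46.69, SE ≈ 2.64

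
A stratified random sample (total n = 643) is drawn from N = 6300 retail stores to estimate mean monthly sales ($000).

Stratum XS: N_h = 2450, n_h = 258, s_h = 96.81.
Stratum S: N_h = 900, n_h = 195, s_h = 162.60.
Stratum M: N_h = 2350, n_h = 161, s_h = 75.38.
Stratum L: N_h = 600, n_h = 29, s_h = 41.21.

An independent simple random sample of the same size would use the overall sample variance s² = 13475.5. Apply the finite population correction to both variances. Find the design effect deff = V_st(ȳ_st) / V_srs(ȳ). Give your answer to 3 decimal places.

deff ≈ 0.646

V̂(ȳ_st) = Σ W_h² (1 − n_h/N_h) s_h²/n_h, with W_h = N_h/N and N = 6300:
  stratum XS: (2450/6300)²·(1 − 258/2450)·96.81²/258 = 4.91526
  stratum S: (900/6300)²·(1 − 195/900)·162.60²/195 = 2.16749
  stratum M: (2350/6300)²·(1 − 161/2350)·75.38²/161 = 4.57424
  stratum L: (600/6300)²·(1 − 29/600)·41.21²/29 = 0.505491
V_st = 12.1625
V_srs = (1 − 643/6300)·13475.5/643 = 18.8183
deff = V_st / V_srs = 12.1625/18.8183 = 0.6463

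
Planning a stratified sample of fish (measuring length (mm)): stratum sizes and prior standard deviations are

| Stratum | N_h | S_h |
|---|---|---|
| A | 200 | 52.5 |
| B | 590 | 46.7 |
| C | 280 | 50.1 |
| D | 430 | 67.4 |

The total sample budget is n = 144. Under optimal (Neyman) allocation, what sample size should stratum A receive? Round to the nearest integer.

19

Neyman allocation: n_h = n · N_h S_h / Σ N_i S_i, with n = 144.
  stratum A: N_h·S_h = 200·52.5 = 10500.00
  stratum B: N_h·S_h = 590·46.7 = 27553.00
  stratum C: N_h·S_h = 280·50.1 = 14028.00
  stratum D: N_h·S_h = 430·67.4 = 28982.00
Σ N_h S_h = 81063.00
n for stratum A = 144·10500.00/81063.00 = 18.652 → 19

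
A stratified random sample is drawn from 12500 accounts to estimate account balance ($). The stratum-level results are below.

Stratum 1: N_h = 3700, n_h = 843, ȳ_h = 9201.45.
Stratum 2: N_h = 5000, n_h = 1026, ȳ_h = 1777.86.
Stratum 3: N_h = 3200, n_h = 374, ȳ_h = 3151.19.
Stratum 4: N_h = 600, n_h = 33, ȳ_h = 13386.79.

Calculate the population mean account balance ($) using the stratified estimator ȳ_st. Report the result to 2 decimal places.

ȳ_st ≈ 4884.04

N = Σ N_h = 12500. Stratum weights W_h = N_h/N.
ȳ_st = (3700·9201.45 + 5000·1777.86 + 3200·3151.19 + 600·13386.79) / 12500 = 4884.0438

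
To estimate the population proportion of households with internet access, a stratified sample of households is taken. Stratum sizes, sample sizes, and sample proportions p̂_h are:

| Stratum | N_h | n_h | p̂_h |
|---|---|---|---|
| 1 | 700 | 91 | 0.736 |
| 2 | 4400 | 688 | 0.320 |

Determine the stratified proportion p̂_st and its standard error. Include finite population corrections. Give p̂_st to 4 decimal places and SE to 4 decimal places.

p̂_st ≈ 0.3771, SE ≈ 0.0153

N = 5100; stratum weights W_h = N_h/N.
p̂_st = Σ W_h p̂_h = (700·0.736 + 4400·0.320)/5100 = 0.37710
V̂(p̂_st) = Σ W_h² (1 − n_h/N_h) p̂_h(1−p̂_h)/(n_h−1):
  stratum 1: (700/5100)²·(1 − 91/700)·0.736·0.264/90 = 3.53846e-05
  stratum 2: (4400/5100)²·(1 − 688/4400)·0.320·0.680/687 = 0.000198894
V̂(p̂_st) = 0.000234279; SE = √V̂ = 0.0153062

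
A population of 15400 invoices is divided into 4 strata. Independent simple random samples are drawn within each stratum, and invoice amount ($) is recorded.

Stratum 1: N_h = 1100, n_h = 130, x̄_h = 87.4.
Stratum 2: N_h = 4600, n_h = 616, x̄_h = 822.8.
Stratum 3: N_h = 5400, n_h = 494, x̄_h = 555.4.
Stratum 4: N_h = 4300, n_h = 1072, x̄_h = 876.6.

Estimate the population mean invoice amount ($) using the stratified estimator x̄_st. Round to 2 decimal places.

x̄_st ≈ 691.53

N = Σ N_h = 15400. Stratum weights W_h = N_h/N.
x̄_st = (1100·87.4 + 4600·822.8 + 5400·555.4 + 4300·876.6) / 15400 = 691.5299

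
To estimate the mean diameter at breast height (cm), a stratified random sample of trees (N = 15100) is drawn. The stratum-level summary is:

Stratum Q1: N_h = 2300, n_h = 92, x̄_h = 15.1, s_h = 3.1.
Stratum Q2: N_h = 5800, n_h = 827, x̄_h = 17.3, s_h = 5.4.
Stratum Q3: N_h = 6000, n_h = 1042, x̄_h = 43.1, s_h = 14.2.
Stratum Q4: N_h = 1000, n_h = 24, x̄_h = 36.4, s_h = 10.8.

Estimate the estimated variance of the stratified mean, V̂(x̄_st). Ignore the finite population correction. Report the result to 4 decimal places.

V̂(x̄_st) = Σ W_h² s_h²/n_h, with W_h = N_h/N and N = 15100:
  stratum Q1: (2300/15100)²·3.1²/92 = 0.00242347
  stratum Q2: (5800/15100)²·5.4²/827 = 0.00520216
  stratum Q3: (6000/15100)²·14.2²/1042 = 0.0305533
  stratum Q4: (1000/15100)²·10.8²/24 = 0.0213149
V̂(x̄_st) = 0.0594937

V̂(x̄_st) ≈ 0.0595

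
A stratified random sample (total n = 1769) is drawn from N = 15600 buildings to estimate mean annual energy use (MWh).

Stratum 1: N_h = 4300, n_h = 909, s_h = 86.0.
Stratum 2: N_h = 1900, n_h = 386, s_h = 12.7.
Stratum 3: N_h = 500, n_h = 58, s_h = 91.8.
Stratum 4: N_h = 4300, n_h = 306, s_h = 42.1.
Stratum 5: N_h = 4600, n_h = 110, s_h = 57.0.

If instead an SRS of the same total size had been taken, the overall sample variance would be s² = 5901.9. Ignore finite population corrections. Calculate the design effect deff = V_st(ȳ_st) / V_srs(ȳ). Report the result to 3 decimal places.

deff ≈ 1.134

V̂(ȳ_st) = Σ W_h² s_h²/n_h, with W_h = N_h/N and N = 15600:
  stratum 1: (4300/15600)²·86.0²/909 = 0.618188
  stratum 2: (1900/15600)²·12.7²/386 = 0.00619838
  stratum 3: (500/15600)²·91.8²/58 = 0.149262
  stratum 4: (4300/15600)²·42.1²/306 = 0.440079
  stratum 5: (4600/15600)²·57.0²/110 = 2.56817
V_st = 3.7819
V_srs = s²/n = 5901.9/1769 = 3.33629
deff = V_st / V_srs = 3.7819/3.33629 = 1.1336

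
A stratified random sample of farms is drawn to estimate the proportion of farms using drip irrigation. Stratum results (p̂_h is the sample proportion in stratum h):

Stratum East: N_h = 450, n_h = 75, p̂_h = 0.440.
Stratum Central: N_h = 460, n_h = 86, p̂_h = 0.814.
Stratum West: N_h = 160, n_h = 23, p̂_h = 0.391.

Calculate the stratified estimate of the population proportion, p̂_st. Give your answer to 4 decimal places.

p̂_st ≈ 0.5935

N = 1070; stratum weights W_h = N_h/N.
p̂_st = Σ W_h p̂_h = (450·0.440 + 460·0.814 + 160·0.391)/1070 = 0.59346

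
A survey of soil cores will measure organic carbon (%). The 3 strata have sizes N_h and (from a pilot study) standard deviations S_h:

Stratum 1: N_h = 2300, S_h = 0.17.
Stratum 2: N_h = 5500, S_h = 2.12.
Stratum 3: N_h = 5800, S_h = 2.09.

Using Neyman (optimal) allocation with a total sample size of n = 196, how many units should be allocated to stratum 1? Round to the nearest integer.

Neyman allocation: n_h = n · N_h S_h / Σ N_i S_i, with n = 196.
  stratum 1: N_h·S_h = 2300·0.17 = 391.00
  stratum 2: N_h·S_h = 5500·2.12 = 11660.00
  stratum 3: N_h·S_h = 5800·2.09 = 12122.00
Σ N_h S_h = 24173.00
n for stratum 1 = 196·391.00/24173.00 = 3.170 → 3

3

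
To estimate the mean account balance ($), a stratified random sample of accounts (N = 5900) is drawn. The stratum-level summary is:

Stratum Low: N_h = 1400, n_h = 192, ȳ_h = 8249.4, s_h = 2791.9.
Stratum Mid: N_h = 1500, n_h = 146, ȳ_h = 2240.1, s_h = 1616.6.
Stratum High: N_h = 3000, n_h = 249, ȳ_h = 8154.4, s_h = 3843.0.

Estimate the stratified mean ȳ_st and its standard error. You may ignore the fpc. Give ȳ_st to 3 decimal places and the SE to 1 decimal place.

ȳ_st = Σ W_h ȳ_h = (1400·8249.4 + 1500·2240.1 + 3000·8154.4)/5900 = 6673.30678
V̂(ȳ_st) = Σ W_h² s_h²/n_h, with W_h = N_h/N and N = 5900:
  stratum Low: (1400/5900)²·2791.9²/192 = 2285.86
  stratum Mid: (1500/5900)²·1616.6²/146 = 1156.99
  stratum High: (3000/5900)²·3843.0²/249 = 15334.9
V̂(ȳ_st) = 18777.7
SE(ȳ_st) = √18777.7 = 137.032

ȳ_st ≈ 6673.307, SE ≈ 137.0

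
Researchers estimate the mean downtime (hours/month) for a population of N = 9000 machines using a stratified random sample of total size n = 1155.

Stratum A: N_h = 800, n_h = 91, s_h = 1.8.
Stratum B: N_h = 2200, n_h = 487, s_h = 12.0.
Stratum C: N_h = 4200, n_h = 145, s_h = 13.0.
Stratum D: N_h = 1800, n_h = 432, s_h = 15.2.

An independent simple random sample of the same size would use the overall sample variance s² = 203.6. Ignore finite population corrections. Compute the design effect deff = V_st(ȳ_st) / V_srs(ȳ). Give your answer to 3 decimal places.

deff ≈ 1.663

V̂(ȳ_st) = Σ W_h² s_h²/n_h, with W_h = N_h/N and N = 9000:
  stratum A: (800/9000)²·1.8²/91 = 0.000281319
  stratum B: (2200/9000)²·12.0²/487 = 0.0176683
  stratum C: (4200/9000)²·13.0²/145 = 0.253824
  stratum D: (1800/9000)²·15.2²/432 = 0.0213926
V_st = 0.293166
V_srs = s²/n = 203.6/1155 = 0.176277
deff = V_st / V_srs = 0.293166/0.176277 = 1.6631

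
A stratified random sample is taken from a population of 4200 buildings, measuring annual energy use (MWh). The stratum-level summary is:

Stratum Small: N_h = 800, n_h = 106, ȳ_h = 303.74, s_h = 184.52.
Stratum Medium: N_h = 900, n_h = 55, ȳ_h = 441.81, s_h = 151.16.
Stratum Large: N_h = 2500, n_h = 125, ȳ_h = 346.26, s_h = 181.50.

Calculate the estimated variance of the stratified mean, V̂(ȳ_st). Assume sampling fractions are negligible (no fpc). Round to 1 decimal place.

V̂(ȳ_st) ≈ 124.1

V̂(ȳ_st) = Σ W_h² s_h²/n_h, with W_h = N_h/N and N = 4200:
  stratum Small: (800/4200)²·184.52²/106 = 11.6537
  stratum Medium: (900/4200)²·151.16²/55 = 19.0764
  stratum Large: (2500/4200)²·181.50²/125 = 93.3737
V̂(ȳ_st) = 124.104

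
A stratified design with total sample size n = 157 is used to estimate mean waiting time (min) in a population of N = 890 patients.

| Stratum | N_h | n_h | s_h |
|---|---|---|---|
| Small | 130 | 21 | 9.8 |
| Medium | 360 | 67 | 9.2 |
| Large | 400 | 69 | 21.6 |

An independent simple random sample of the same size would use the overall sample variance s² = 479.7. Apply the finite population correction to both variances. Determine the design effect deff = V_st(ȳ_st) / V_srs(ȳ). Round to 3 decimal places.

V̂(ȳ_st) = Σ W_h² (1 − n_h/N_h) s_h²/n_h, with W_h = N_h/N and N = 890:
  stratum Small: (130/890)²·(1 − 21/130)·9.8²/21 = 0.0818131
  stratum Medium: (360/890)²·(1 − 67/360)·9.2²/67 = 0.168225
  stratum Large: (400/890)²·(1 − 69/400)·21.6²/69 = 1.13023
V_st = 1.38027
V_srs = (1 − 157/890)·479.7/157 = 2.51643
deff = V_st / V_srs = 1.38027/2.51643 = 0.5485

deff ≈ 0.549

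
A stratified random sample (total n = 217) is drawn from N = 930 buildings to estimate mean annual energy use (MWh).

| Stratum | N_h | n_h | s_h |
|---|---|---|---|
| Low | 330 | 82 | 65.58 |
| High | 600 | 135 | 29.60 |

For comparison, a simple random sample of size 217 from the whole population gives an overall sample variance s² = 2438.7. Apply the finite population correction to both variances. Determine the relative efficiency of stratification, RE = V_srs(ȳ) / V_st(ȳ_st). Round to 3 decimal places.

RE ≈ 1.221

V̂(ȳ_st) = Σ W_h² (1 − n_h/N_h) s_h²/n_h, with W_h = N_h/N and N = 930:
  stratum Low: (330/930)²·(1 − 82/330)·65.58²/82 = 4.96282
  stratum High: (600/930)²·(1 − 135/600)·29.60²/135 = 2.09357
V_st = 7.05639
V_srs = (1 − 217/930)·2438.7/217 = 8.61599
Relative efficiency = V_srs / V_st = 8.61599/7.05639 = 1.2210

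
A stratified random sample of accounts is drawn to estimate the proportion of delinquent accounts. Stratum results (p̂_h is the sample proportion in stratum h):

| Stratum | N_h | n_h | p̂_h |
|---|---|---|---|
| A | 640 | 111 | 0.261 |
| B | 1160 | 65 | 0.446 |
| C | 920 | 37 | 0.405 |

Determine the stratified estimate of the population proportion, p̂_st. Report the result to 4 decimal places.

p̂_st ≈ 0.3886

N = 2720; stratum weights W_h = N_h/N.
p̂_st = Σ W_h p̂_h = (640·0.261 + 1160·0.446 + 920·0.405)/2720 = 0.38860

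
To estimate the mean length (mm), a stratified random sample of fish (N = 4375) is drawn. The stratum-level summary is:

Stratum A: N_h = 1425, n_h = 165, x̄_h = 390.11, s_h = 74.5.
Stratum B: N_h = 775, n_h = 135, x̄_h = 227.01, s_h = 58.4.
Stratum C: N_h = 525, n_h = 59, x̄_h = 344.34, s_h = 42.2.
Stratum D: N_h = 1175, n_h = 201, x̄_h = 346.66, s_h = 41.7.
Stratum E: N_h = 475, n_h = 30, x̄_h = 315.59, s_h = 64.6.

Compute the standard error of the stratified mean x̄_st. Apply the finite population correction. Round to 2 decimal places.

V̂(x̄_st) = Σ W_h² (1 − n_h/N_h) s_h²/n_h, with W_h = N_h/N and N = 4375:
  stratum A: (1425/4375)²·(1 − 165/1425)·74.5²/165 = 3.15543
  stratum B: (775/4375)²·(1 − 135/775)·58.4²/135 = 0.654663
  stratum C: (525/4375)²·(1 − 59/525)·42.2²/59 = 0.3858
  stratum D: (1175/4375)²·(1 − 201/1175)·41.7²/201 = 0.517269
  stratum E: (475/4375)²·(1 − 30/475)·64.6²/30 = 1.53618
V̂(x̄_st) = 6.24933
SE(x̄_st) = √6.24933 = 2.49987

SE(x̄_st) ≈ 2.50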